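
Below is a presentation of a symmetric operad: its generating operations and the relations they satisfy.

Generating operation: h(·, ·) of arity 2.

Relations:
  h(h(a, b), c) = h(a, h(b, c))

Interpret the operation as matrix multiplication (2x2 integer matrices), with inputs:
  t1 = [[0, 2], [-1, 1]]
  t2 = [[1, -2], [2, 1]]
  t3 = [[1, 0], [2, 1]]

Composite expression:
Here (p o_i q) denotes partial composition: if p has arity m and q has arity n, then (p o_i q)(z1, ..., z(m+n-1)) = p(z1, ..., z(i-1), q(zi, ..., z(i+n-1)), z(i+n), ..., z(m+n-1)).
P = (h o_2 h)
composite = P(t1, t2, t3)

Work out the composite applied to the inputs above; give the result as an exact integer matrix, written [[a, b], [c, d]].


[[8, 2], [7, 3]]


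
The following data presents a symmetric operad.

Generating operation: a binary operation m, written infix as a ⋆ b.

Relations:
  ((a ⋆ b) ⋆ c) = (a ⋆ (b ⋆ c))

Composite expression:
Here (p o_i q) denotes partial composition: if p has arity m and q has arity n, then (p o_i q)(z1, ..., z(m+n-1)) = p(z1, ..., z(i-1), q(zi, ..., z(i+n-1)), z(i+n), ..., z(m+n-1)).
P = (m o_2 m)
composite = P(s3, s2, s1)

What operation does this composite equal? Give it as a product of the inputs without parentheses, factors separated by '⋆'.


s3 ⋆ s2 ⋆ s1

All parenthesizations of m agree; list the s-inputs left to right.
(s2 ⋆ s1) spells out as s2 ⋆ s1
(s3 ⋆ (s2 ⋆ s1)) spells out as s3 ⋆ s2 ⋆ s1


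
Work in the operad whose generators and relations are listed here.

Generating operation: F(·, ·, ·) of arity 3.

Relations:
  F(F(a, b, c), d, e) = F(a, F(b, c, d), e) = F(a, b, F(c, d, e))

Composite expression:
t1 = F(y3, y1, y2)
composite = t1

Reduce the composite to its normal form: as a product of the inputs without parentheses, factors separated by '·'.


y3 · y1 · y2

Every regrouping of F is equal, so read the y-inputs in written order.
F(y3, y1, y2) unparenthesizes to y3 · y1 · y2


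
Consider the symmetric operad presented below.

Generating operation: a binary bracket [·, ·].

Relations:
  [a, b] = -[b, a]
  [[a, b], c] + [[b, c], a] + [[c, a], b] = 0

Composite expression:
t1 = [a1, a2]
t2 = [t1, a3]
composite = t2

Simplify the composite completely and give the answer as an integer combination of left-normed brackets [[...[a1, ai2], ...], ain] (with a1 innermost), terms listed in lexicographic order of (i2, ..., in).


[[a1, a2], a3]

A multilinear Lie element is pinned by a1-initial words (a1 innermost).
Composite bracket: [[a1, a2], a3]
Expanding via [a, b] = ab - ba: 4 signed words (2^2 = 4).
Coefficients come from the a1-initial words:
  sign of a1a2a3 is +1, so it contributes +[[a1, a2], a3]


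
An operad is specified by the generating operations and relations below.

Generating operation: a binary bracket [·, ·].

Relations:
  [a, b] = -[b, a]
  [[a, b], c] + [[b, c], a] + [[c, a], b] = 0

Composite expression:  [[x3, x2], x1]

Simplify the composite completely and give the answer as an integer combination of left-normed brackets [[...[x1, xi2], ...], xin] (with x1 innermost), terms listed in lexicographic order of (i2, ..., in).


[[x1, x2], x3] - [[x1, x3], x2]


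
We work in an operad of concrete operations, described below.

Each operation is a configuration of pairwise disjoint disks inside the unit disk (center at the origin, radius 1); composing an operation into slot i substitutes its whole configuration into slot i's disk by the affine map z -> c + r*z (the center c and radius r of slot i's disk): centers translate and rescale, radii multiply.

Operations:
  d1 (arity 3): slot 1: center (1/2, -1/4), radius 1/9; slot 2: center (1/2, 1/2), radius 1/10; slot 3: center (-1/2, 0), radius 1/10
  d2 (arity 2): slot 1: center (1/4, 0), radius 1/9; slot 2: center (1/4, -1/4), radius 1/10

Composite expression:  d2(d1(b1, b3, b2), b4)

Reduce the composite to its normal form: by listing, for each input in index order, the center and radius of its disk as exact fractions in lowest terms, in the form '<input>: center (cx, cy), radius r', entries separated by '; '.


Follow each b-input down from d2: c' goes to c + r*c', radius to r*r'.
input b1: applying the 2 nested substitutions gives center (11/36, -1/36), radius 1/81
input b3: applying the 2 nested substitutions gives center (11/36, 1/18), radius 1/90
input b2: applying the 2 nested substitutions gives center (7/36, 0), radius 1/90
input b4: applying the 1 nested substitution gives center (1/4, -1/4), radius 1/10

b1: center (11/36, -1/36), radius 1/81; b2: center (7/36, 0), radius 1/90; b3: center (11/36, 1/18), radius 1/90; b4: center (1/4, -1/4), radius 1/10


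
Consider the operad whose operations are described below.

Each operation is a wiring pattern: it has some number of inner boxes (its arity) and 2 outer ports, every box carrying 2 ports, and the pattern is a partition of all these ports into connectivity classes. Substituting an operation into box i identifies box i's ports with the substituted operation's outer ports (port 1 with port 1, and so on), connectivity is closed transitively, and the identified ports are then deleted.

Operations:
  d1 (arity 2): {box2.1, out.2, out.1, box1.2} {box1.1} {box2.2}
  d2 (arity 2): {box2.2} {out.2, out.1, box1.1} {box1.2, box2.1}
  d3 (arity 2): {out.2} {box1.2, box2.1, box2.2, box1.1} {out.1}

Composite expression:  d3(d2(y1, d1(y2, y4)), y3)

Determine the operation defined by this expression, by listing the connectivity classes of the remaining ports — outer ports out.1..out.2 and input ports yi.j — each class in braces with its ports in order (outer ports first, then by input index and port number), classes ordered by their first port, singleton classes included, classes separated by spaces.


{out.1} {out.2} {y1.1, y3.1, y3.2} {y1.2, y2.2, y4.1} {y2.1} {y4.2}

After gluing at d3, chains via deleted ports link the y-ports.
after d1, the pattern on (y2, y4) reads {out.1, out.2, y2.2, y4.1} {y2.1} {y4.2} (out.j = its outer ports)
after d2, the pattern on (y1, y2, y4) reads {out.1, out.2, y1.1} {y1.2, y2.2, y4.1} {y2.1} {y4.2} (out.j = its outer ports)
after d3, the pattern on (y1, y2, y4, y3) reads {out.1} {out.2} {y1.1, y3.1, y3.2} {y1.2, y2.2, y4.1} {y2.1} {y4.2} (out.j = its outer ports)


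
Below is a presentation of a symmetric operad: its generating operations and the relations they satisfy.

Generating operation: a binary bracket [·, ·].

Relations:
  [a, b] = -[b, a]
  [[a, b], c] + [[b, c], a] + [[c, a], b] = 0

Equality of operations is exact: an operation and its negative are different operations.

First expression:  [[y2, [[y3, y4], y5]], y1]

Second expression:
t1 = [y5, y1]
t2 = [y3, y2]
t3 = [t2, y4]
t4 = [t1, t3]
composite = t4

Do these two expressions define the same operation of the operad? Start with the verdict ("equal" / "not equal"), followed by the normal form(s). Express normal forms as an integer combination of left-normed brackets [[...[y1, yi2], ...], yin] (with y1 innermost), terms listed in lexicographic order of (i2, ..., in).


not equal; first: -[[[[y1, y2], y3], y4], y5] + [[[[y1, y2], y4], y3], y5] + [[[[y1, y2], y5], y3], y4] - [[[[y1, y2], y5], y4], y3] + [[[[y1, y3], y4], y5], y2] - [[[[y1, y4], y3], y5], y2] - [[[[y1, y5], y3], y4], y2] + [[[[y1, y5], y4], y3], y2]; second: [[[[y1, y5], y2], y3], y4] - [[[[y1, y5], y3], y2], y4] - [[[[y1, y5], y4], y2], y3] + [[[[y1, y5], y4], y3], y2]

Normal form of the first expression: -[[[[y1, y2], y3], y4], y5] + [[[[y1, y2], y4], y3], y5] + [[[[y1, y2], y5], y3], y4] - [[[[y1, y2], y5], y4], y3] + [[[[y1, y3], y4], y5], y2] - [[[[y1, y4], y3], y5], y2] - [[[[y1, y5], y3], y4], y2] + [[[[y1, y5], y4], y3], y2]
Normal form of the second expression: [[[[y1, y5], y2], y3], y4] - [[[[y1, y5], y3], y2], y4] - [[[[y1, y5], y4], y2], y3] + [[[[y1, y5], y4], y3], y2]
They disagree, so not equal.


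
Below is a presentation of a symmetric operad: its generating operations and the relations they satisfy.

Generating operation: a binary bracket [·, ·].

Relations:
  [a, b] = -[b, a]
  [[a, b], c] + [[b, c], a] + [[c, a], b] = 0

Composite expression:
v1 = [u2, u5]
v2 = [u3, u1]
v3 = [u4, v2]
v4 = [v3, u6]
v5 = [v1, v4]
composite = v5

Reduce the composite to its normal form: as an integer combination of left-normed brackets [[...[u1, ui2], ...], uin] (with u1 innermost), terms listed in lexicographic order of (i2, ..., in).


Left-normed coefficients sit on the u1-initial expansion words.
Composite bracket: [[u2, u5], [[u4, [u3, u1]], u6]]
Full expansion: 32 signed words from ab - ba (2^5 = 32).
Collect the words opening with u1:
  word u1u3u4u6u2u5 has sign -1, contributing -[[[[[u1, u3], u4], u6], u2], u5]
  word u1u3u4u6u5u2 has sign +1, contributing +[[[[[u1, u3], u4], u6], u5], u2]

-[[[[[u1, u3], u4], u6], u2], u5] + [[[[[u1, u3], u4], u6], u5], u2]


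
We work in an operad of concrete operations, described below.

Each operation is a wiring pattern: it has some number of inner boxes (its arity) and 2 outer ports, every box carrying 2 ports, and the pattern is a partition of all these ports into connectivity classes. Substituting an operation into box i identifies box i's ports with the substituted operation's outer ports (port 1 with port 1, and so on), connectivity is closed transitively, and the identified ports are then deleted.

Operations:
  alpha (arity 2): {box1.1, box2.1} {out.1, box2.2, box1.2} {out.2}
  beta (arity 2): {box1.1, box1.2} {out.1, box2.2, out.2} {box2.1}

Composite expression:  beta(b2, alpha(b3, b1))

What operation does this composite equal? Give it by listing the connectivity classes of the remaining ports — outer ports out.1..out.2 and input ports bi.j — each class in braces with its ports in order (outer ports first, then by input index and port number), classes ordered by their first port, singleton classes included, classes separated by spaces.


Treat the ports identified at beta as solder joints: merge, then drop.
alpha over (b3, b1) gives {out.1, b1.2, b3.2} {out.2} {b1.1, b3.1}, out.j being that stage's outer ports
beta over (b2, b3, b1) gives {out.1, out.2} {b1.1, b3.1} {b1.2, b3.2} {b2.1, b2.2}, out.j being that stage's outer ports

{out.1, out.2} {b1.1, b3.1} {b1.2, b3.2} {b2.1, b2.2}


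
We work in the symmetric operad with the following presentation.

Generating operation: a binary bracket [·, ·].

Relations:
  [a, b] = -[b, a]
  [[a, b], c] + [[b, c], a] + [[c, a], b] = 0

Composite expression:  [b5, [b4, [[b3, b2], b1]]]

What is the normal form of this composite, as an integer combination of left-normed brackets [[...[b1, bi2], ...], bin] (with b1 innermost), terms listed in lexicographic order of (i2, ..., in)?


A multilinear Lie element is pinned by b1-initial words (b1 innermost).
Composite bracket: [b5, [b4, [[b3, b2], b1]]]
Each bracket splits as ab - ba, giving 16 signed words (2^4 = 16).
Words beginning with b1 determine it all:
  word b1b2b3b4b5 has sign +1, contributing +[[[[b1, b2], b3], b4], b5]
  word b1b3b2b4b5 has sign -1, contributing -[[[[b1, b3], b2], b4], b5]

[[[[b1, b2], b3], b4], b5] - [[[[b1, b3], b2], b4], b5]


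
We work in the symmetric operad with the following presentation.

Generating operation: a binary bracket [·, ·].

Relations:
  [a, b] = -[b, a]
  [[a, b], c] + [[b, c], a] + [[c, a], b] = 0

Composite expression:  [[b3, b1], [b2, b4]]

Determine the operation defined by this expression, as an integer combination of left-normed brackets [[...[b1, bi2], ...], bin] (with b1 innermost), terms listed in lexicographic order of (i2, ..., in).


-[[[b1, b3], b2], b4] + [[[b1, b3], b4], b2]

Skip Jacobi rewriting: expand, keep b1-initial words, read off terms.
Composite bracket: [[b3, b1], [b2, b4]]
Each bracket splits as ab - ba, giving 8 signed words (2^3 = 8).
The b1-initial words carry the normal form:
  the word b1b3b2b4 carries sign -1 and contributes -[[[b1, b3], b2], b4]
  the word b1b3b4b2 carries sign +1 and contributes +[[[b1, b3], b4], b2]


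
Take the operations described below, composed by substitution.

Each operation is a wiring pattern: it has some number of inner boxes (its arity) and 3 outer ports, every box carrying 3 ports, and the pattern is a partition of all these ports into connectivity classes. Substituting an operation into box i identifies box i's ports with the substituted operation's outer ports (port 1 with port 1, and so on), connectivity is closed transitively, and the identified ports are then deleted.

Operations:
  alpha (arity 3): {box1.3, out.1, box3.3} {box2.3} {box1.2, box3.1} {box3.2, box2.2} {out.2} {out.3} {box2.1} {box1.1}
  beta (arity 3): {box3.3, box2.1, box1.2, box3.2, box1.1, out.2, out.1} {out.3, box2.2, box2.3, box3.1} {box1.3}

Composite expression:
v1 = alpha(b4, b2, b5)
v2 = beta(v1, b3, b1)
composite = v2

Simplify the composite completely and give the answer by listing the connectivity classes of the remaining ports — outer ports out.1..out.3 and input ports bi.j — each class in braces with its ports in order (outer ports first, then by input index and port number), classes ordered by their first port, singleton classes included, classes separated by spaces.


{out.1, out.2, b1.2, b1.3, b3.1, b4.3, b5.3} {out.3, b1.1, b3.2, b3.3} {b2.1} {b2.2, b5.2} {b2.3} {b4.1} {b4.2, b5.1}

Two ports join when wires chain via beta-identified ports.
through alpha, on inputs (b4, b2, b5): {out.1, b4.3, b5.3} {out.2} {out.3} {b2.1} {b2.2, b5.2} {b2.3} {b4.1} {b4.2, b5.1} (out.j = stage outer ports)
through beta, on inputs (b4, b2, b5, b3, b1): {out.1, out.2, b1.2, b1.3, b3.1, b4.3, b5.3} {out.3, b1.1, b3.2, b3.3} {b2.1} {b2.2, b5.2} {b2.3} {b4.1} {b4.2, b5.1} (out.j = stage outer ports)


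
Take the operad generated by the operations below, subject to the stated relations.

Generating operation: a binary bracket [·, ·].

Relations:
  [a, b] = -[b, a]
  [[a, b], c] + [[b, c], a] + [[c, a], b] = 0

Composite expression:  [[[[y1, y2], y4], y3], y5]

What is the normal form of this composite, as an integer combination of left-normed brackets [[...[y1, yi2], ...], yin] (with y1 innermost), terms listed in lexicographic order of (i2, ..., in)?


[[[[y1, y2], y4], y3], y5]


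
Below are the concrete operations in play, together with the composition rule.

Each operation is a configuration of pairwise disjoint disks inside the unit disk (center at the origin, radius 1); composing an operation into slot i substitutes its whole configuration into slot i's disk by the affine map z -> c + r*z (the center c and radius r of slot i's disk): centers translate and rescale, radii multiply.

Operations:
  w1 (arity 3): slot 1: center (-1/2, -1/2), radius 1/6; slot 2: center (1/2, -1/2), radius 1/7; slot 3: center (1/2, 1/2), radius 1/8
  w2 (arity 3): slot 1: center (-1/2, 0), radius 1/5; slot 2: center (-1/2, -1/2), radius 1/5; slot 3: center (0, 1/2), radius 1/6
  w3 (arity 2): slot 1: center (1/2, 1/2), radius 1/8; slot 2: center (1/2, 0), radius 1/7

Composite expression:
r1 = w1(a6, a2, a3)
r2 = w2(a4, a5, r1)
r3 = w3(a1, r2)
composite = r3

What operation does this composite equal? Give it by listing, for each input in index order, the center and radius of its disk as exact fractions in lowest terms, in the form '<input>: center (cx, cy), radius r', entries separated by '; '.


a1: center (1/2, 1/2), radius 1/8; a2: center (43/84, 5/84), radius 1/294; a3: center (43/84, 1/12), radius 1/336; a4: center (3/7, 0), radius 1/35; a5: center (3/7, -1/14), radius 1/35; a6: center (41/84, 5/84), radius 1/252


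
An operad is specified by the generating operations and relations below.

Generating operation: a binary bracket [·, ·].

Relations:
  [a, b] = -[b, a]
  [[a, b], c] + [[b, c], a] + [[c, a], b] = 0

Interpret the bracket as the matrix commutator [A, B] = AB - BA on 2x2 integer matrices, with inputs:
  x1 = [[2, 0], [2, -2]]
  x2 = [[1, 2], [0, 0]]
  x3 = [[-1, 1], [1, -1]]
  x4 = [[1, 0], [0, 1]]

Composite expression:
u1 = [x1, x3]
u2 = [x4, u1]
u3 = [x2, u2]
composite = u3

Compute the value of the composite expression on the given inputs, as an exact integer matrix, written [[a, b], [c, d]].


[[0, 0], [0, 0]]

[x1, x3] = [[-2, 4], [-4, 2]]
[x4, [x1, x3]] = [[0, 0], [0, 0]]
[x2, [x4, [x1, x3]]] = [[0, 0], [0, 0]]


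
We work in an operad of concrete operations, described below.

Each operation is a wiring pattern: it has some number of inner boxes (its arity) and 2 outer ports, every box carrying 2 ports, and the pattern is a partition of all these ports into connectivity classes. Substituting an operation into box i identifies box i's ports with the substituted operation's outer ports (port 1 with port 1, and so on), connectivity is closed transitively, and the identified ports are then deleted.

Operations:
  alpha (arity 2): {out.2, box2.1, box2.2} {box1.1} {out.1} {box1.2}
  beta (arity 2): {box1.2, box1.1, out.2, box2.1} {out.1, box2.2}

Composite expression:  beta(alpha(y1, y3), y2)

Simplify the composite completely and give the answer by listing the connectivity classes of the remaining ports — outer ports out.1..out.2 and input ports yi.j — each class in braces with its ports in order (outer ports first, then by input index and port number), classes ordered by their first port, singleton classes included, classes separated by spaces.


{out.1, y2.2} {out.2, y2.1, y3.1, y3.2} {y1.1} {y1.2}

Two ports join when wires chain via beta-identified ports.
the subtree at alpha composes to {out.1} {out.2, y3.1, y3.2} {y1.1} {y1.2} on (y1, y3); out.j = own outer ports
the subtree at beta composes to {out.1, y2.2} {out.2, y2.1, y3.1, y3.2} {y1.1} {y1.2} on (y1, y3, y2); out.j = own outer ports


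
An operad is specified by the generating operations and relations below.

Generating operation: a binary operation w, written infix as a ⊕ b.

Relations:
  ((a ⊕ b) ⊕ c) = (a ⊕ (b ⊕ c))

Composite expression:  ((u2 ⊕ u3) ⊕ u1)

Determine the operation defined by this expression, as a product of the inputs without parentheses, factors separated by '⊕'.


Every regrouping of w is equal, so read the u-inputs in written order.
(u2 ⊕ u3) reduces to u2 ⊕ u3
((u2 ⊕ u3) ⊕ u1) reduces to u2 ⊕ u3 ⊕ u1

u2 ⊕ u3 ⊕ u1


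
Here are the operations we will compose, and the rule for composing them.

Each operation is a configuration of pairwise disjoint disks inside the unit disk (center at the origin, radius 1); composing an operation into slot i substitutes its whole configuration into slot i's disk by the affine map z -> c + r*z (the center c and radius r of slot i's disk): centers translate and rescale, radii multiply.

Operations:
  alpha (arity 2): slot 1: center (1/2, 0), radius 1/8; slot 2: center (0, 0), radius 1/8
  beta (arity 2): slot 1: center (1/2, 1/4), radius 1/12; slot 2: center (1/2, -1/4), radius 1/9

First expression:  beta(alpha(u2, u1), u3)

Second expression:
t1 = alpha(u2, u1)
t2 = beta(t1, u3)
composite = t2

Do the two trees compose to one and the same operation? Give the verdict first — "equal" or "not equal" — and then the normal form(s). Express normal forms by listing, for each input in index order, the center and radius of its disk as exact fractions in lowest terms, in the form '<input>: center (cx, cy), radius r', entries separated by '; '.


equal: each reduces to u1: center (1/2, 1/4), radius 1/96; u2: center (13/24, 1/4), radius 1/96; u3: center (1/2, -1/4), radius 1/9

The first expression, normalized: u1: center (1/2, 1/4), radius 1/96; u2: center (13/24, 1/4), radius 1/96; u3: center (1/2, -1/4), radius 1/9
The second expression, normalized: u1: center (1/2, 1/4), radius 1/96; u2: center (13/24, 1/4), radius 1/96; u3: center (1/2, -1/4), radius 1/9
Identical normal forms: equal.


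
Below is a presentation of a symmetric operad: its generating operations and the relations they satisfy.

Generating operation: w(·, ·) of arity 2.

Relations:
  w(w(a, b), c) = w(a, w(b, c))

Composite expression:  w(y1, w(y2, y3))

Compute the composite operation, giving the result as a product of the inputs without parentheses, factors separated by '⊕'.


y1 ⊕ y2 ⊕ y3


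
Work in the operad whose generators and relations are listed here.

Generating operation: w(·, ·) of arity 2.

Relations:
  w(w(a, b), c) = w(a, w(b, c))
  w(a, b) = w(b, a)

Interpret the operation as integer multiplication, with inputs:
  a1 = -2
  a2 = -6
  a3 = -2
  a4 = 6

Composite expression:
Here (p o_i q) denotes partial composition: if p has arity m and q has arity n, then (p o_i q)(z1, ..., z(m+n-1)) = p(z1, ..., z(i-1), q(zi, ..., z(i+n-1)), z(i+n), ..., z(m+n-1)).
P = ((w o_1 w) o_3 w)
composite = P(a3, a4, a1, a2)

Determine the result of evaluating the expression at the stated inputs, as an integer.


-144

w(a3, a4) = -12
w(a1, a2) = 12
w(w(a3, a4), w(a1, a2)) = -144


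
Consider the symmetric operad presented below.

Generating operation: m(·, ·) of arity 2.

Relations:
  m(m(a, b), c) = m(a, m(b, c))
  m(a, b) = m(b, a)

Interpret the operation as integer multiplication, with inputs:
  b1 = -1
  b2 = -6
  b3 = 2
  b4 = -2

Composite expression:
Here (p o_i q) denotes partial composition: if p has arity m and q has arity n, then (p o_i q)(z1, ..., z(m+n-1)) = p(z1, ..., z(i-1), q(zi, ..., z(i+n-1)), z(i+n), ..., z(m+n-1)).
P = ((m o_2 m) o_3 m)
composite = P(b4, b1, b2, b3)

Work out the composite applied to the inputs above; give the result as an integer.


-24

m(b2, b3) = -12
m(b1, m(b2, b3)) = 12
m(b4, m(b1, m(b2, b3))) = -24


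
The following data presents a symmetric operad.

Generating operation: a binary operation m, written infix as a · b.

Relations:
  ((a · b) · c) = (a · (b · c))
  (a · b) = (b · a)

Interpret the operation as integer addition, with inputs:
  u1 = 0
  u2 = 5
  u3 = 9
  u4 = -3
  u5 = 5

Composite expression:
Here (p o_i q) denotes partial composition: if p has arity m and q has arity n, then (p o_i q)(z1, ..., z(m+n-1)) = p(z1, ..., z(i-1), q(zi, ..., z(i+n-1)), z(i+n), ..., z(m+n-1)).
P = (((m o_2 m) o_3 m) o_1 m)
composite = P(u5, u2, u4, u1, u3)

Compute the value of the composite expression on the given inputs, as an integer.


16

(u5 · u2) = 10
(u1 · u3) = 9
(u4 · (u1 · u3)) = 6
((u5 · u2) · (u4 · (u1 · u3))) = 16


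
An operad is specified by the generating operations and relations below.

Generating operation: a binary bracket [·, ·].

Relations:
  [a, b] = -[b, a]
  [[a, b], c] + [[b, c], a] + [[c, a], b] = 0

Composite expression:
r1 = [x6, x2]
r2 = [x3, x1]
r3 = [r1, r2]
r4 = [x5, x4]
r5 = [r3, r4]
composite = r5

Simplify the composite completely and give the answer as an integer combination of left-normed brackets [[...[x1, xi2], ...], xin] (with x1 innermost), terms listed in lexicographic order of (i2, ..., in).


[[[[[x1, x3], x2], x6], x4], x5] - [[[[[x1, x3], x2], x6], x5], x4] - [[[[[x1, x3], x6], x2], x4], x5] + [[[[[x1, x3], x6], x2], x5], x4]

Antisymmetry and Jacobi reduce to x1-anchored left-normed brackets.
Composite bracket: [[[x6, x2], [x3, x1]], [x5, x4]]
Expanding via [a, b] = ab - ba: 32 signed words (2^5 = 32).
Keep just the words that open with x1:
  x1x3x2x6x4x5 (sign +1) contributes +[[[[[x1, x3], x2], x6], x4], x5]
  x1x3x2x6x5x4 (sign -1) contributes -[[[[[x1, x3], x2], x6], x5], x4]
  x1x3x6x2x4x5 (sign -1) contributes -[[[[[x1, x3], x6], x2], x4], x5]
  x1x3x6x2x5x4 (sign +1) contributes +[[[[[x1, x3], x6], x2], x5], x4]


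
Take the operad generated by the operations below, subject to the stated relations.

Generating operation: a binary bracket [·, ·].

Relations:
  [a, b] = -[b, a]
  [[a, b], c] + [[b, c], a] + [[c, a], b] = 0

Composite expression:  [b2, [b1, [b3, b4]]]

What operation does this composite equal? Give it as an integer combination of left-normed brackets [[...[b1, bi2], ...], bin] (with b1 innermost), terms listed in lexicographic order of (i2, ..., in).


-[[[b1, b3], b4], b2] + [[[b1, b4], b3], b2]

Left-normed coefficients sit on the b1-initial expansion words.
Composite bracket: [b2, [b1, [b3, b4]]]
Under [a, b] = ab - ba we get 8 signed associative words (2^3 = 8).
Collect the words opening with b1:
  from b1b3b4b2, sign -1: term -[[[b1, b3], b4], b2]
  from b1b4b3b2, sign +1: term +[[[b1, b4], b3], b2]


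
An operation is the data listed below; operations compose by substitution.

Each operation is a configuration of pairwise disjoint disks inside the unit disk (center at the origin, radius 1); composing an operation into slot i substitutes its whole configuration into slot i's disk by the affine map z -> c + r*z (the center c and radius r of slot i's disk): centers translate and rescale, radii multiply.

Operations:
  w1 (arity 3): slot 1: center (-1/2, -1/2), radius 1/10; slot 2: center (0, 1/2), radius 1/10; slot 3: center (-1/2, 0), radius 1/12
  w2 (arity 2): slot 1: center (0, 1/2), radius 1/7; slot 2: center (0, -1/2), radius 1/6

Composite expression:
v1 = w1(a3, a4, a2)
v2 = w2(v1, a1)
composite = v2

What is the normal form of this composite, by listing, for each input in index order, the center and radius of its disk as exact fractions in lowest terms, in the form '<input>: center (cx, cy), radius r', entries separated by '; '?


a1: center (0, -1/2), radius 1/6; a2: center (-1/14, 1/2), radius 1/84; a3: center (-1/14, 3/7), radius 1/70; a4: center (0, 4/7), radius 1/70


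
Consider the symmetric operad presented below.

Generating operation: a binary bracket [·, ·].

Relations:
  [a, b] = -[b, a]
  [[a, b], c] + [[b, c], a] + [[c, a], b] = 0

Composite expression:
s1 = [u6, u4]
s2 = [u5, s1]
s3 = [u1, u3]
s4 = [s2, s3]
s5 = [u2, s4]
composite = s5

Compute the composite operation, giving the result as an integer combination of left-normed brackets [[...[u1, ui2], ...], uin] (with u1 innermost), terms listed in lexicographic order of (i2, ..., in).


[[[[[u1, u3], u4], u6], u5], u2] - [[[[[u1, u3], u5], u4], u6], u2] + [[[[[u1, u3], u5], u6], u4], u2] - [[[[[u1, u3], u6], u4], u5], u2]


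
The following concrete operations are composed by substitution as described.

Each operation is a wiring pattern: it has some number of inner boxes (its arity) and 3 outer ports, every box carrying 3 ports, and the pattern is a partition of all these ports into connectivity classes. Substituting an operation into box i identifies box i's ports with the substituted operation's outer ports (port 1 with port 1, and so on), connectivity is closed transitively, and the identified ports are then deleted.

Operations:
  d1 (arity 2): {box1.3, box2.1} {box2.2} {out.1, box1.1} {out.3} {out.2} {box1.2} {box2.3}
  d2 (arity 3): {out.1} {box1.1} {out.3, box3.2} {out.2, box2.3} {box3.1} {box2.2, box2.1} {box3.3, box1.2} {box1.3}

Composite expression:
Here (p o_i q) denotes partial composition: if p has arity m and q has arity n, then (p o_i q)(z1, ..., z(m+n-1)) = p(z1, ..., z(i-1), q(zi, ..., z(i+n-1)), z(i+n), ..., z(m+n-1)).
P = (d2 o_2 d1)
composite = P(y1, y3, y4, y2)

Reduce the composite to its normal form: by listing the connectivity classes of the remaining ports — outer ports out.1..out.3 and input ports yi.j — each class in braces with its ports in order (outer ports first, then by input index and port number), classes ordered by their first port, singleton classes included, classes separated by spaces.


Two ports join when wires chain via d2-identified ports.
through d1, on inputs (y3, y4): {out.1, y3.1} {out.2} {out.3} {y3.2} {y3.3, y4.1} {y4.2} {y4.3} (out.j = stage outer ports)
through d2, on inputs (y1, y3, y4, y2): {out.1} {out.2} {out.3, y2.2} {y1.1} {y1.2, y2.3} {y1.3} {y2.1} {y3.1} {y3.2} {y3.3, y4.1} {y4.2} {y4.3} (out.j = stage outer ports)

{out.1} {out.2} {out.3, y2.2} {y1.1} {y1.2, y2.3} {y1.3} {y2.1} {y3.1} {y3.2} {y3.3, y4.1} {y4.2} {y4.3}


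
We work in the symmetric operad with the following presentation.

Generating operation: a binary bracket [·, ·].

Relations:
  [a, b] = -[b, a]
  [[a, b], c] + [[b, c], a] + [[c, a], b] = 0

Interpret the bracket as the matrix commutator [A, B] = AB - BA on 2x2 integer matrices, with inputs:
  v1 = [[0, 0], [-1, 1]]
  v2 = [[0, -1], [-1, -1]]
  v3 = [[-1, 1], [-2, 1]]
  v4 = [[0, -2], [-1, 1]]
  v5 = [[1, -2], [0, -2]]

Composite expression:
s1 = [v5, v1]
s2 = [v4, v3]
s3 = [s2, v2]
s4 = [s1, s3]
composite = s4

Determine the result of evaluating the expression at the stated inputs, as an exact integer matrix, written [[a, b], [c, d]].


[[-5, 0], [-10, 5]]

[v5, v1] = [[2, -2], [3, -2]]
[v4, v3] = [[5, -5], [0, -5]]
[[v4, v3], v2] = [[5, -5], [10, -5]]
[[v5, v1], [[v4, v3], v2]] = [[-5, 0], [-10, 5]]


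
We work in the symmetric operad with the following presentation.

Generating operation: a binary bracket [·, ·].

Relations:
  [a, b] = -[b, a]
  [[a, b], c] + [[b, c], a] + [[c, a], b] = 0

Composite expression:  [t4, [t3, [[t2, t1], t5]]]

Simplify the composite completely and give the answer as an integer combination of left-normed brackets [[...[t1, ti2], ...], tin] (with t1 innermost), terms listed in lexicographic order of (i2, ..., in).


-[[[[t1, t2], t5], t3], t4]

Expand each bracket as ab - ba; the t1-initial words give the coefficients.
Composite bracket: [t4, [t3, [[t2, t1], t5]]]
The bracket unfolds into 16 signed words via [a, b] = ab - ba (2^4 = 16).
Keep just the words that open with t1:
  from t1t2t5t3t4, sign -1: term -[[[[t1, t2], t5], t3], t4]


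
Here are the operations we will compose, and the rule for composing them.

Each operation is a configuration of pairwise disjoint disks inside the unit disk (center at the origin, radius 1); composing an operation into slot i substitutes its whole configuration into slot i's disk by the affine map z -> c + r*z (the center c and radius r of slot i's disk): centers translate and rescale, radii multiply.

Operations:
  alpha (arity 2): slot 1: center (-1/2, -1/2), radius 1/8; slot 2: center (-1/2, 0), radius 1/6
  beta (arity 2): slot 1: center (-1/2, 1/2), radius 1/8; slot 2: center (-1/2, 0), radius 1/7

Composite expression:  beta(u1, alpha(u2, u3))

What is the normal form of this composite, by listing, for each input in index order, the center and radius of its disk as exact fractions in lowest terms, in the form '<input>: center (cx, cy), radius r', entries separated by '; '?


u1: center (-1/2, 1/2), radius 1/8; u2: center (-4/7, -1/14), radius 1/56; u3: center (-4/7, 0), radius 1/42

Nesting under beta composes maps z -> c + r*z down each u-path.
for u1, the 1-step affine chain lands on center (-1/2, 1/2), radius 1/8
for u2, the 2-step affine chain lands on center (-4/7, -1/14), radius 1/56
for u3, the 2-step affine chain lands on center (-4/7, 0), radius 1/42


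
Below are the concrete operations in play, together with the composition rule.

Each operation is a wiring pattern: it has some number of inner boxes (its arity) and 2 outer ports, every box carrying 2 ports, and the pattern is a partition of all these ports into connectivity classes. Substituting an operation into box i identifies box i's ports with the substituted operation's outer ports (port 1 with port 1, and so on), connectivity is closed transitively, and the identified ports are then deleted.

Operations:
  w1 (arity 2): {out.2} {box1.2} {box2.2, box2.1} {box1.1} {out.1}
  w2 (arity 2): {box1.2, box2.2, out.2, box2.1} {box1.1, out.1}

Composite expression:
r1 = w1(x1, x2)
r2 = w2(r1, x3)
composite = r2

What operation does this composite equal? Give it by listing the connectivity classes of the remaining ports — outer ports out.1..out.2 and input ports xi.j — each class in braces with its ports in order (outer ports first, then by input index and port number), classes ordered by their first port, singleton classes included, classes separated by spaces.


Reachability decides: close wires over w2-identified ports.
stage w1: inputs (x1, x2), connectivity {out.1} {out.2} {x1.1} {x1.2} {x2.1, x2.2}, out.j its boundary
stage w2: inputs (x1, x2, x3), connectivity {out.1} {out.2, x3.1, x3.2} {x1.1} {x1.2} {x2.1, x2.2}, out.j its boundary

{out.1} {out.2, x3.1, x3.2} {x1.1} {x1.2} {x2.1, x2.2}


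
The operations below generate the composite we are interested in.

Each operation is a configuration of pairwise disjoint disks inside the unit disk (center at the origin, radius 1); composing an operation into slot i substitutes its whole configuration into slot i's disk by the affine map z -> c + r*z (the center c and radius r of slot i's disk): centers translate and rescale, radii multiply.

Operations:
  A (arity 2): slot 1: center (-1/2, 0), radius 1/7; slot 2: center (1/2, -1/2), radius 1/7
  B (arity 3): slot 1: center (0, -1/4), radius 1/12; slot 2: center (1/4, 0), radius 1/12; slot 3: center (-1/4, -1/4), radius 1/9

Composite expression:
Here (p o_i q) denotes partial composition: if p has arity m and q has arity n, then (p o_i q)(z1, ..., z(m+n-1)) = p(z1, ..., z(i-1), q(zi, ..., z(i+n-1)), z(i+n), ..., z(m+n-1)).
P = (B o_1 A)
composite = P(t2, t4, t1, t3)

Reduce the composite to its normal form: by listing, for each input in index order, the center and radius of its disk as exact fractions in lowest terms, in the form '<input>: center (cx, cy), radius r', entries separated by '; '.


t1: center (1/4, 0), radius 1/12; t2: center (-1/24, -1/4), radius 1/84; t3: center (-1/4, -1/4), radius 1/9; t4: center (1/24, -7/24), radius 1/84


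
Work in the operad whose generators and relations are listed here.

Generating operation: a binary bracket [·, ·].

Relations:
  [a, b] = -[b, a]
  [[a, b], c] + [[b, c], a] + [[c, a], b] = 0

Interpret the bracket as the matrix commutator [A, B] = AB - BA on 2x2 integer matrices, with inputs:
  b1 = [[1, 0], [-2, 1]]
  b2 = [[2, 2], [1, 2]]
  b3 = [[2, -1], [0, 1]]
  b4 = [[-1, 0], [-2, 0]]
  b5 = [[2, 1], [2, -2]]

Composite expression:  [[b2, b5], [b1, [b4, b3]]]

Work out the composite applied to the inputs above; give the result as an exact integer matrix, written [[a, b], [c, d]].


[[-64, 32], [-32, 64]]


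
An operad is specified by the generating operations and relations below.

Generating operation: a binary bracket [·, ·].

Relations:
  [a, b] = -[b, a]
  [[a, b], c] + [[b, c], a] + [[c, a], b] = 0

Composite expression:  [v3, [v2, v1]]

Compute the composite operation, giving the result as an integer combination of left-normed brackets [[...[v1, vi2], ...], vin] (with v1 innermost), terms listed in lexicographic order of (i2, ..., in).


[[v1, v2], v3]

Skip Jacobi rewriting: expand, keep v1-initial words, read off terms.
Composite bracket: [v3, [v2, v1]]
The bracket unfolds into 4 signed words via [a, b] = ab - ba (2^2 = 4).
Keep just the words that open with v1:
  sign of v1v2v3 is +1, so it contributes +[[v1, v2], v3]


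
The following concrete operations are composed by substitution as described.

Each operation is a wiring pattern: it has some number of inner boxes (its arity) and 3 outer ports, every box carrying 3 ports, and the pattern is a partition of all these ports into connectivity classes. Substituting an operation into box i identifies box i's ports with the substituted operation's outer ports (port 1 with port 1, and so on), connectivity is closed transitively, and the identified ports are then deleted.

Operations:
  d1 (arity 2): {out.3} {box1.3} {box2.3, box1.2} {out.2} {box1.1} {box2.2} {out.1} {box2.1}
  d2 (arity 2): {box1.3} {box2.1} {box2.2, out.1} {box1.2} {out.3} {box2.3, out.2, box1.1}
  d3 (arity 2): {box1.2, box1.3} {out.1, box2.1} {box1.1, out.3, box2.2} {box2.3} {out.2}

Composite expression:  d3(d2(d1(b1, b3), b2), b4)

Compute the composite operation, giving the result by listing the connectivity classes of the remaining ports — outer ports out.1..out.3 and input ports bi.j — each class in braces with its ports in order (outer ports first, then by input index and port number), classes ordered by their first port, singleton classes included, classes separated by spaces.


{out.1, b4.1} {out.2} {out.3, b2.2, b4.2} {b1.1} {b1.2, b3.3} {b1.3} {b2.1} {b2.3} {b3.1} {b3.2} {b4.3}


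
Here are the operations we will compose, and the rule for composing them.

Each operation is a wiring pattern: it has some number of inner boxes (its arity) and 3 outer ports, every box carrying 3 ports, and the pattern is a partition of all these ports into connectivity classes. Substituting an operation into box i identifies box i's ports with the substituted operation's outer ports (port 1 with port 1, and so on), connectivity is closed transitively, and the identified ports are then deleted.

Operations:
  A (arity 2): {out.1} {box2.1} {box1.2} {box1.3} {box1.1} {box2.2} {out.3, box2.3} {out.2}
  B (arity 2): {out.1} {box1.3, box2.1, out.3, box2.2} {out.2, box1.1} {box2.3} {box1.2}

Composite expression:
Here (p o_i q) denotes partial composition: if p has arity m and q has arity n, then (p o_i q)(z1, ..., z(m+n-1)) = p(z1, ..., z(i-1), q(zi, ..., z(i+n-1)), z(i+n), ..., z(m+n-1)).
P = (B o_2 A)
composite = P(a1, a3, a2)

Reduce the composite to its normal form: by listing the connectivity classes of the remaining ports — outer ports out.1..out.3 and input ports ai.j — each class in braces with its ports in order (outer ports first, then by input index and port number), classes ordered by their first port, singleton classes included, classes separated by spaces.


{out.1} {out.2, a1.1} {out.3, a1.3} {a1.2} {a2.1} {a2.2} {a2.3} {a3.1} {a3.2} {a3.3}

Substituting into B glues patterns; closure does the rest.
stage A: inputs (a3, a2), connectivity {out.1} {out.2} {out.3, a2.3} {a2.1} {a2.2} {a3.1} {a3.2} {a3.3}, out.j its boundary
stage B: inputs (a1, a3, a2), connectivity {out.1} {out.2, a1.1} {out.3, a1.3} {a1.2} {a2.1} {a2.2} {a2.3} {a3.1} {a3.2} {a3.3}, out.j its boundary


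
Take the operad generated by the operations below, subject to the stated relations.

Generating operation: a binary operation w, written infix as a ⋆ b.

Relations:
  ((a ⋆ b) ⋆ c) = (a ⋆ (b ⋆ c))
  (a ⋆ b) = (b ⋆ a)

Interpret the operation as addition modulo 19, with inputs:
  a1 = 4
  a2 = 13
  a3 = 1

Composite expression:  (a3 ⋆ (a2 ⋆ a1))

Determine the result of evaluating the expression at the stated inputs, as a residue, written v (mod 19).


(a2 ⋆ a1) = 17
(a3 ⋆ (a2 ⋆ a1)) = 18

18 (mod 19)


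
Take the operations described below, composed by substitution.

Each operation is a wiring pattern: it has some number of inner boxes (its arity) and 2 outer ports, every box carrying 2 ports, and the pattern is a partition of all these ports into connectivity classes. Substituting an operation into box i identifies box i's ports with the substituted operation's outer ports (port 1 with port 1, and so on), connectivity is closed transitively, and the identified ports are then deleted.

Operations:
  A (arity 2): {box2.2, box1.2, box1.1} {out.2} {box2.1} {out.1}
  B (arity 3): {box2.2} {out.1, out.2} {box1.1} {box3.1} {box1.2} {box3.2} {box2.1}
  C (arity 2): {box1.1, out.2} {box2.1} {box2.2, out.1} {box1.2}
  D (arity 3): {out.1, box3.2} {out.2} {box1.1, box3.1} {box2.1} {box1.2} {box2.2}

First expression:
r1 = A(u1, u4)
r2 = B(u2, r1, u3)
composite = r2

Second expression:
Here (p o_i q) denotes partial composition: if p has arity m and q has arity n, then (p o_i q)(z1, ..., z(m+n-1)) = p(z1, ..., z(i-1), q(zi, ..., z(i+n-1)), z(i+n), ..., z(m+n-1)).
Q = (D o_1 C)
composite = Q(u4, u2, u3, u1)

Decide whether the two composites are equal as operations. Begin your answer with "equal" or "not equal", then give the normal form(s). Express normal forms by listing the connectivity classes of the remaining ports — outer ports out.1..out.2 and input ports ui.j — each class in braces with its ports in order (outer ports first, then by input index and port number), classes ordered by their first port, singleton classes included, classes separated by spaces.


not equal; the first gives {out.1, out.2} {u1.1, u1.2, u4.2} {u2.1} {u2.2} {u3.1} {u3.2} {u4.1} and the second {out.1, u1.2} {out.2} {u1.1, u2.2} {u2.1} {u3.1} {u3.2} {u4.1} {u4.2}

In normal form, the first expression is {out.1, out.2} {u1.1, u1.2, u4.2} {u2.1} {u2.2} {u3.1} {u3.2} {u4.1}
In normal form, the second expression is {out.1, u1.2} {out.2} {u1.1, u2.2} {u2.1} {u3.1} {u3.2} {u4.1} {u4.2}
Different reductions; not equal.


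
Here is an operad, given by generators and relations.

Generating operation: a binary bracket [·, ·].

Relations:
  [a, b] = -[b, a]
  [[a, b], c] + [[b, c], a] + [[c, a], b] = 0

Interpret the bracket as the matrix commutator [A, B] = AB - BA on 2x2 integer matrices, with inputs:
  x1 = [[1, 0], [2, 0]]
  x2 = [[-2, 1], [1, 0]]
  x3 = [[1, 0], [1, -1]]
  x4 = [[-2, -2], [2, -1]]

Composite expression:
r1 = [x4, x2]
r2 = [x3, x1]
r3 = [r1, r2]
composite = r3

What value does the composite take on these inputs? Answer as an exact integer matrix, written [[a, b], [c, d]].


[[15, 0], [-24, -15]]

[x4, x2] = [[-4, -5], [-3, 4]]
[x3, x1] = [[0, 0], [-3, 0]]
[[x4, x2], [x3, x1]] = [[15, 0], [-24, -15]]
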